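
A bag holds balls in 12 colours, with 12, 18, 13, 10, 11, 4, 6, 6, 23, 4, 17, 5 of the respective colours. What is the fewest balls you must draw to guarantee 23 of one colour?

129

In the worst case you take as many as possible of each colour without reaching 23: 12 + 18 + 13 + 10 + 11 + 4 + 6 + 6 + 22 + 4 + 17 + 5 = 128.
The next one must give 23 of some colour, so 128 + 1 = 129.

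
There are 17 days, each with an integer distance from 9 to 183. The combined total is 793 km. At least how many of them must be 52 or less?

3

Each value above 52 is at least 53, contributing at least 53 − 9 = 44 above the floor 9.
The sum exceeds the floor total 153 by 640, so at most ⌊640/44⌋ = 14 exceed 52, and at least 3 are ≤ 52.
Exactly 3 works: 3 values at 9 and 14 at 53 total 769; raise one of the low values by 24 (still ≤ 52) to hit 793.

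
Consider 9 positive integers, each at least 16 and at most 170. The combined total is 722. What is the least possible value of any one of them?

To make one integer as small as possible, make the other 8 as large as possible.
The other 8 can take up 8 × 170 = 1360 ≥ 722 − 16, so one integer can sit at its floor of 16.
Achievable: one at 16 and the other 8 totalling 706, which fits since 8 × 16 ≤ 706 ≤ 8 × 170.

16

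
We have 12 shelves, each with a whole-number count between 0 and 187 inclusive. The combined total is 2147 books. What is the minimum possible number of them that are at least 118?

11

Each value short of 118 is at most 117, costing at least 187 − 117 = 70 against the maximum total of 2244.
We can afford to lose at most 2244 − 2147 = 97, so at most ⌊97/70⌋ = 1 fall short, and at least 11 are ≥ 118.
Exactly 11 works: 11 values at 187 and 1 at 117 total 2174; lower one of the high values by 27 (still ≥ 118) to hit 2147.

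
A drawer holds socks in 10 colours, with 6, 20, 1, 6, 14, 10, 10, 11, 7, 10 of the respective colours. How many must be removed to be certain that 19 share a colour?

In the worst case you take as many as possible of each colour without reaching 19: 6 + 18 + 1 + 6 + 14 + 10 + 10 + 11 + 7 + 10 = 93.
The next one must give 19 of some colour, so 93 + 1 = 94.

94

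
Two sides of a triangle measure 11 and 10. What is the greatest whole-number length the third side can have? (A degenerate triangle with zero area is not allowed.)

20

The third side must be less than 11 + 10 = 21.
The largest integer below 21 is 20.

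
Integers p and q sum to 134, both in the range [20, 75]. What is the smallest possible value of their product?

4425

Since p + q is fixed, pushing one of them to its bound minimizes the product.
At the endpoint p = 59, q = 134 − 59 = 75, so pq = 59 × 75 = 4425.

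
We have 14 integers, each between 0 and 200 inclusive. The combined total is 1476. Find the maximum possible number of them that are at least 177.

8

Suppose k of them are at least 177. Those contribute at least 177 each and the other 14 − k at least 0 each.
So the total is at least 177k + 0(14 − k) = 0 + 177k. This must be ≤ 1476, giving k ≤ 8.
k = 8 is achieved by 8 values at 177 and 6 at 0, total 1416; add 60 to one value (staying below 177) to reach 1476.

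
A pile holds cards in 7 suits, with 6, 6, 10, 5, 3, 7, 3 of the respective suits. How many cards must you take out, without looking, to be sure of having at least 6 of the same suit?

In the worst case you take as many as possible of each suit without reaching 6: 5 + 5 + 5 + 5 + 3 + 5 + 3 = 31.
The next one must give 6 of some suit, so 31 + 1 = 32.

32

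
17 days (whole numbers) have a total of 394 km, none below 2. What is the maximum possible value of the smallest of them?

The 17 values sum to 394, so their minimum is at most ⌊394/17⌋ = 23.
Taking 14 copies of 23 and 3 copies of 24 gives exactly 394, so 23 is attained.

23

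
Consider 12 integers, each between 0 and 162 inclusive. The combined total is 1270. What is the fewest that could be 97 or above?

Each value short of 97 is at most 96, costing at least 162 − 96 = 66 against the maximum total of 1944.
We can afford to lose at most 1944 − 1270 = 674, so at most ⌊674/66⌋ = 10 fall short, and at least 2 are ≥ 97.
Exactly 2 works: 2 values at 162 and 10 at 96 total 1284; lower one of the high values by 14 (still ≥ 97) to hit 1270.

2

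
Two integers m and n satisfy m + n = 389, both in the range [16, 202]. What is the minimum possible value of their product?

37774

For a fixed sum, mn is smallest when m and n are as far apart as possible.
At the endpoint m = 187, n = 389 − 187 = 202, so mn = 187 × 202 = 37774.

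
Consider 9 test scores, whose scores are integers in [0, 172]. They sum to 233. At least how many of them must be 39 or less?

4

Each value above 39 is at least 40, contributing at least 40 − 0 = 40 above the floor 0.
The sum exceeds the floor total 0 by 233, so at most ⌊233/40⌋ = 5 exceed 39, and at least 4 are ≤ 39.
Exactly 4 works: 4 values at 0 and 5 at 40 total 200; raise one of the low values by 33 (still ≤ 39) to hit 233.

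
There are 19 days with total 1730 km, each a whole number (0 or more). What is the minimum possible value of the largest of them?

92

If every one of the 19 were at most 91, the total would be at most 19 × 91 = 1729 < 1730.
Taking 18 copies of 91 and 1 copy of 92 gives exactly 1730, so 92 is attained.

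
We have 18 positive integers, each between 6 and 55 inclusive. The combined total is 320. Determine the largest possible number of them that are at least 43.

5

If k of the values are ≥ 43, the total is ≥ 43k + 6(18 − k).
Setting 43k + 6(18 − k) ≤ 320 gives 37k ≤ 212, so k ≤ 5.
k = 5 is achieved by 5 values at 43 and 13 at 6, total 293; add 27 to one value (staying below 43) to reach 320.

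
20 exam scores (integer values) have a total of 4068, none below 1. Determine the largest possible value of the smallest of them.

203

The average is 4068/20 < 204, so some value is ≤ 203.
Achievable: 12 of them at 203 and 8 at 204 total 4068.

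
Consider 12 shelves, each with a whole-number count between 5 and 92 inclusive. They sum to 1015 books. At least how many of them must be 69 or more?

Each value short of 69 is at most 68, costing at least 92 − 68 = 24 against the maximum total of 1104.
We can afford to lose at most 1104 − 1015 = 89, so at most ⌊89/24⌋ = 3 fall short, and at least 9 are ≥ 69.
Exactly 9 works: 9 values at 92 and 3 at 68 total 1032; lower one of the high values by 17 (still ≥ 69) to hit 1015.

9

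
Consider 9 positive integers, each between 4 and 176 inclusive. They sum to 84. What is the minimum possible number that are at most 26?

Each value above 26 is at least 27, contributing at least 27 − 4 = 23 above the floor 4.
The sum exceeds the floor total 36 by 48, so at most ⌊48/23⌋ = 2 exceed 26, and at least 7 are ≤ 26.
Exactly 7 works: 7 values at 4 and 2 at 27 total 82; raise one of the low values by 2 (still ≤ 26) to hit 84.

7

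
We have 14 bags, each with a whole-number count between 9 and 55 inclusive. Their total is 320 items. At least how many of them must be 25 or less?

Let j be the number exceeding 25. Then the total is ≥ 26·j + 9·(14 − j) = 126 + 17j.
So 17j ≤ 194 and j ≤ 11; hence at least 14 − 11 = 3 are ≤ 25.
Exactly 3 works: 3 values at 9 and 11 at 26 total 313; raise one of the low values by 7 (still ≤ 25) to hit 320.

3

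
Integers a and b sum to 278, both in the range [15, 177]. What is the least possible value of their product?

Since a + b is fixed, pushing one of them to its bound minimizes the product.
The extreme feasible split is a = 101, b = 177, giving ab = 17877.

17877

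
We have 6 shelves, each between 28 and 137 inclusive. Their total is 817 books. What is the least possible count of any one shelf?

132

To make one shelf as small as possible, make the other 5 as large as possible.
The other 5 contribute at most 5 × 137 = 685, leaving at least 817 − 685 = 132.
Since 132 ≥ 28, this is achievable: one at 132 and 5 at 137.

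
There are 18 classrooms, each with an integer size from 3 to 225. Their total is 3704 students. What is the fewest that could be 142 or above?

14

Suppose at most 18 − j of them reach 142; then j values are ≤ 141 and the rest ≤ 225.
The total is then ≤ 141·j + 225·(18 − j) = 4050 − 84j. For this to be ≥ 3704 we need j ≤ 4, so at least 18 − 4 = 14 must reach 142.
Exactly 14 works: 14 values at 225 and 4 at 141 total 3714; lower one of the high values by 10 (still ≥ 142) to hit 3704.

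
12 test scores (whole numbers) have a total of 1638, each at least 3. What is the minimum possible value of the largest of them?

The 12 values sum to 1638, so their maximum is at least ⌈1638/12⌉ = 137.
Taking 6 copies of 136 and 6 copies of 137 gives exactly 1638, so 137 is attained.

137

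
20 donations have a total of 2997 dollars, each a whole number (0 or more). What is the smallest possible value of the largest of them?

150

If every one of the 20 were at most 149, the total would be at most 20 × 149 = 2980 < 2997.
Taking 3 copies of 149 and 17 copies of 150 gives exactly 2997, so 150 is attained.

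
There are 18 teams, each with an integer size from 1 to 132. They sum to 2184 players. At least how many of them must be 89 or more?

14

Each value short of 89 is at most 88, costing at least 132 − 88 = 44 against the maximum total of 2376.
We can afford to lose at most 2376 − 2184 = 192, so at most ⌊192/44⌋ = 4 fall short, and at least 14 are ≥ 89.
Exactly 14 works: 14 values at 132 and 4 at 88 total 2200; lower one of the high values by 16 (still ≥ 89) to hit 2184.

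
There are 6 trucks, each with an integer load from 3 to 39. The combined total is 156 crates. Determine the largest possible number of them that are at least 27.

If k of the values are ≥ 27, the total is ≥ 27k + 3(6 − k).
Setting 27k + 3(6 − k) ≤ 156 gives 24k ≤ 138, so k ≤ 5.
k = 5 is achieved by 5 values at 27 and 1 at 3, total 138; add 18 to one value (staying below 27) to reach 156.

5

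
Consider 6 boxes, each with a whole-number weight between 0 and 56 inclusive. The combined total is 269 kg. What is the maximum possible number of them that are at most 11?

Suppose k of them are at most 11. Those contribute at most 11 each and the rest at most 56 each.
So the total is at most 11k + 56(6 − k) = 336 − 45k. This must still be ≥ 269, so k ≤ 1.
k = 1 is achieved by 1 value at 11 and 5 at 56, total 291; lower one of the 56's by 22 (still > 11) to reach 269.

1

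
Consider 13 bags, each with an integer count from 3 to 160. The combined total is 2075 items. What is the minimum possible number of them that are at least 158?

Suppose at most 13 − j of them reach 158; then j values are ≤ 157 and the rest ≤ 160.
The total is then ≤ 157·j + 160·(13 − j) = 2080 − 3j. For this to be ≥ 2075 we need j ≤ 1, so at least 13 − 1 = 12 must reach 158.
Exactly 12 works: 12 values at 160 and 1 at 157 total 2077; lower one of the high values by 2 (still ≥ 158) to hit 2075.

12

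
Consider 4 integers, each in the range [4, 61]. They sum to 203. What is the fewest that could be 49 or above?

Suppose at most 4 − j of them reach 49; then j values are ≤ 48 and the rest ≤ 61.
The total is then ≤ 48·j + 61·(4 − j) = 244 − 13j. For this to be ≥ 203 we need j ≤ 3, so at least 4 − 3 = 1 must reach 49.
Exactly 1 works: 1 value at 61 and 3 at 48 total 205; lower one of the high values by 2 (still ≥ 49) to hit 203.

1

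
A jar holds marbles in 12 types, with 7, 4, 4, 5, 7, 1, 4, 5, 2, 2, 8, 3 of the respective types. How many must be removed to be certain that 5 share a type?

41

In the worst case you take as many as possible of each type without reaching 5: 4 + 4 + 4 + 4 + 4 + 1 + 4 + 4 + 2 + 2 + 4 + 3 = 40.
The next one must give 5 of some type, so 40 + 1 = 41.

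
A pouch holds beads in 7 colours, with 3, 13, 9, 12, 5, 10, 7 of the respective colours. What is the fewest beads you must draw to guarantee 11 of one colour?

55

In the worst case you take as many as possible of each colour without reaching 11: 3 + 10 + 9 + 10 + 5 + 10 + 7 = 54.
The next one must give 11 of some colour, so 54 + 1 = 55.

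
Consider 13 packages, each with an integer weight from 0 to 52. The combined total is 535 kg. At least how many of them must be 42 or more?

1

Each value short of 42 is at most 41, costing at least 52 − 41 = 11 against the maximum total of 676.
We can afford to lose at most 676 − 535 = 141, so at most ⌊141/11⌋ = 12 fall short, and at least 1 are ≥ 42.
Exactly 1 works: 1 value at 52 and 12 at 41 total 544; lower one of the high values by 9 (still ≥ 42) to hit 535.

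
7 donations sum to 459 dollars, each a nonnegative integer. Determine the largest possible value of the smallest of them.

65

The 7 values sum to 459, so their minimum is at most ⌊459/7⌋ = 65.
Achievable: 3 of them at 65 and 4 at 66 total 459.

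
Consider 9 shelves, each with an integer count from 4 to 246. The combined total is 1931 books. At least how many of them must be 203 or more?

Each value short of 203 is at most 202, costing at least 246 − 202 = 44 against the maximum total of 2214.
We can afford to lose at most 2214 − 1931 = 283, so at most ⌊283/44⌋ = 6 fall short, and at least 3 are ≥ 203.
Exactly 3 works: 3 values at 246 and 6 at 202 total 1950; lower one of the high values by 19 (still ≥ 203) to hit 1931.

3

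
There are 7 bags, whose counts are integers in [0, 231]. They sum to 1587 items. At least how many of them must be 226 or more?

2

If only k of them are at least 226, the other 7 − k are at most 225, so the total is at most k·231 + (7 − k)·225.
This must reach 1587, so k·231 + (7 − k)·225 ≥ 1587, giving k ≥ 2.
Exactly 2 works: 2 values at 231 and 5 at 225 total 1587.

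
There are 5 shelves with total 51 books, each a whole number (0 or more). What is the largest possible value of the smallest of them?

If every one of the 5 were at least 11, the total would be at least 5 × 11 = 55 > 51.
Taking 4 copies of 10 and 1 copy of 11 gives exactly 51, so 10 is attained.

10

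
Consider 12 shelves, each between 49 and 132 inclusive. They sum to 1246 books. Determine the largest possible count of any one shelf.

132

Maximizing one value means minimizing the remaining 11.
The other 11 contribute at least 11 × 49 = 539, leaving at most 1246 − 539 = 707.
But each shelf is capped at 132, so the maximum is 132.
Achievable: one at 132 and the other 11 totalling 1114, which fits since 11 × 49 ≤ 1114 ≤ 11 × 132.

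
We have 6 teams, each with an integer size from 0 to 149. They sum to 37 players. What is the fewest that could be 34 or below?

5

If only k of them are at most 34, the other 6 − k are at least 35, so the total is at least (6 − k)·35 + k·0.
This is ≤ 37, so (6 − k)·35 + 0k ≤ 37, which gives k ≥ 5.
Exactly 5 works: 5 values at 0 and 1 at 35 total 35; raise one of the low values by 2 (still ≤ 34) to hit 37.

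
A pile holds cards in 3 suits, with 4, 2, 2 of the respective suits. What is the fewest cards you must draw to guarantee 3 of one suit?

7

In the worst case you take as many as possible of each suit without reaching 3: 2 + 2 + 2 = 6.
The next one must give 3 of some suit, so 6 + 1 = 7.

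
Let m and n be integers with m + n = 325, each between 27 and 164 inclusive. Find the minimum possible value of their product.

26404

mn = m(325 − m) is concave in m, so over [161, 164] it is minimized at an endpoint.
The extreme feasible split is m = 161, n = 164, giving mn = 26404.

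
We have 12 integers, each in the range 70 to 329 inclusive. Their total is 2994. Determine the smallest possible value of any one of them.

To make one integer as small as possible, make the other 11 as large as possible.
The other 11 can take up 11 × 329 = 3619 ≥ 2994 − 70, so one integer can sit at its floor of 70.
Achievable: one at 70 and the other 11 totalling 2924, which fits since 11 × 70 ≤ 2924 ≤ 11 × 329.

70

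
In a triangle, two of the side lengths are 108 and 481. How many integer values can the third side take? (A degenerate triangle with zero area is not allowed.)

215

The triangle inequality gives |108 − 481| < c < 108 + 481, i.e. 373 < c < 589.
So c can be any integer from 374 to 588: 215 values.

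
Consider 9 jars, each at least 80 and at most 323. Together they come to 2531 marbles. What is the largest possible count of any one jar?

323

Maximizing one value means minimizing the remaining 8.
The other 8 contribute at least 8 × 80 = 640, leaving at most 2531 − 640 = 1891.
But each jar is capped at 323, so the maximum is 323.
Achievable: one at 323 and the other 8 totalling 2208, which fits since 8 × 80 ≤ 2208 ≤ 8 × 323.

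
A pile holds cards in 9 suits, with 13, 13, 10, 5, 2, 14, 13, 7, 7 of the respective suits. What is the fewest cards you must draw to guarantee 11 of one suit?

In the worst case you take as many as possible of each suit without reaching 11: 10 + 10 + 10 + 5 + 2 + 10 + 10 + 7 + 7 = 71.
The next one must give 11 of some suit, so 71 + 1 = 72.

72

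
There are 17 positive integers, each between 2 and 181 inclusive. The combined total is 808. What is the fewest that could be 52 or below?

Each value above 52 is at least 53, contributing at least 53 − 2 = 51 above the floor 2.
The sum exceeds the floor total 34 by 774, so at most ⌊774/51⌋ = 15 exceed 52, and at least 2 are ≤ 52.
Exactly 2 works: 2 values at 2 and 15 at 53 total 799; raise one of the low values by 9 (still ≤ 52) to hit 808.

2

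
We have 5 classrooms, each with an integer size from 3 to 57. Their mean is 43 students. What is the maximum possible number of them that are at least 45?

The total is 5 × 43 = 215.
If k of the values are ≥ 45, the total is ≥ 45k + 3(5 − k).
Setting 45k + 3(5 − k) ≤ 215 gives 42k ≤ 200, so k ≤ 4.
k = 4 is achieved by 4 values at 45 and 1 at 3, total 183; add 32 to one value (staying below 45) to reach 215.

4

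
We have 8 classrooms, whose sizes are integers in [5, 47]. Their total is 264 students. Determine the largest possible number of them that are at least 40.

6

With k values at 40 or above and the rest at least 5, the sum is at least 40 + 35k.
Since the sum is 264, we need 35k ≤ 224, i.e. k ≤ 6.
k = 6 is achieved by 6 values at 40 and 2 at 5, total 250; add 14 to one value (staying below 40) to reach 264.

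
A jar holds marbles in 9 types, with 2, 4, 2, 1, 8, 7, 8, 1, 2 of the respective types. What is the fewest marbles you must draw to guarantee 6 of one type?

In the worst case you take as many as possible of each type without reaching 6: 2 + 4 + 2 + 1 + 5 + 5 + 5 + 1 + 2 = 27.
The next one must give 6 of some type, so 27 + 1 = 28.

28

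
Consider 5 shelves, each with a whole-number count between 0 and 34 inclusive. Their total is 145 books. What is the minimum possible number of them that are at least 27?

2

Suppose at most 5 − j of them reach 27; then j values are ≤ 26 and the rest ≤ 34.
The total is then ≤ 26·j + 34·(5 − j) = 170 − 8j. For this to be ≥ 145 we need j ≤ 3, so at least 5 − 3 = 2 must reach 27.
Exactly 2 works: 2 values at 34 and 3 at 26 total 146; lower one of the high values by 1 (still ≥ 27) to hit 145.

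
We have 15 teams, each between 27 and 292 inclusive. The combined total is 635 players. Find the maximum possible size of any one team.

Maximizing one value means minimizing the remaining 14.
The other 14 contribute at least 14 × 27 = 378, leaving at most 635 − 378 = 257.
Since 257 ≤ 292, this is achievable: one at 257 and 14 at 27.

257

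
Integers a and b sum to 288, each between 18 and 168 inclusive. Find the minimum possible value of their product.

ab = a(288 − a) is concave in a, so over [120, 168] it is minimized at an endpoint.
The extreme feasible split is a = 120, b = 168, giving ab = 20160.

20160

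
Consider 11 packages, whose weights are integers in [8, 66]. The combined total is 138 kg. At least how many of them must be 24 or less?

9

If only k of them are at most 24, the other 11 − k are at least 25, so the total is at least (11 − k)·25 + k·8.
This is ≤ 138, so (11 − k)·25 + 8k ≤ 138, which gives k ≥ 9.
Exactly 9 works: 9 values at 8 and 2 at 25 total 122; raise one of the low values by 16 (still ≤ 24) to hit 138.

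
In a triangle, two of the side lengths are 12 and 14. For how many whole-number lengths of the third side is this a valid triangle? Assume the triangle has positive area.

The triangle inequality gives |12 − 14| < c < 12 + 14, i.e. 2 < c < 26.
So c can be any integer from 3 to 25: 23 values.

23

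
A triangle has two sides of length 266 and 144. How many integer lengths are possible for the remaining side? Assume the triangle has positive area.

The triangle inequality gives |266 − 144| < c < 266 + 144, i.e. 122 < c < 410.
So c can be any integer from 123 to 409: 287 values.

287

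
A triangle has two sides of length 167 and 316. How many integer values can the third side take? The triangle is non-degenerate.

333

The triangle inequality gives |167 − 316| < c < 167 + 316, i.e. 149 < c < 483.
So c can be any integer from 150 to 482: 333 values.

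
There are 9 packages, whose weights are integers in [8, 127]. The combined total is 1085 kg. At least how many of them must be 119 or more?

Each value short of 119 is at most 118, costing at least 127 − 118 = 9 against the maximum total of 1143.
We can afford to lose at most 1143 − 1085 = 58, so at most ⌊58/9⌋ = 6 fall short, and at least 3 are ≥ 119.
Exactly 3 works: 3 values at 127 and 6 at 118 total 1089; lower one of the high values by 4 (still ≥ 119) to hit 1085.

3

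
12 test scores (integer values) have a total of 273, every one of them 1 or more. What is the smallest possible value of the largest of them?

The 12 values sum to 273, so their maximum is at least ⌈273/12⌉ = 23.
Equality holds with 9 values of 23 and 3 values of 22.

23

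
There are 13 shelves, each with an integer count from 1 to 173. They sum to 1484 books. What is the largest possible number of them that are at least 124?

11

With k values at 124 or above and the rest at least 1, the sum is at least 13 + 123k.
Since the sum is 1484, we need 123k ≤ 1471, i.e. k ≤ 11.
k = 11 is achieved by 11 values at 124 and 2 at 1, total 1366; add 118 to one value (staying below 124) to reach 1484.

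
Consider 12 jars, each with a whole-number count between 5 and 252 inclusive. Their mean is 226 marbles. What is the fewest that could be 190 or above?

The total is 12 × 226 = 2712.
If only k of them are at least 190, the other 12 − k are at most 189, so the total is at most k·252 + (12 − k)·189.
This must reach 2712, so k·252 + (12 − k)·189 ≥ 2712, giving k ≥ 8.
Exactly 8 works: 8 values at 252 and 4 at 189 total 2772; lower one of the high values by 60 (still ≥ 190) to hit 2712.

8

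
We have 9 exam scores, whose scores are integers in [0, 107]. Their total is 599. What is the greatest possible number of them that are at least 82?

7

Suppose k of them are at least 82. Those contribute at least 82 each and the other 9 − k at least 0 each.
So the total is at least 82k + 0(9 − k) = 0 + 82k. This must be ≤ 599, giving k ≤ 7.
k = 7 is achieved by 7 values at 82 and 2 at 0, total 574; add 25 to one value (staying below 82) to reach 599.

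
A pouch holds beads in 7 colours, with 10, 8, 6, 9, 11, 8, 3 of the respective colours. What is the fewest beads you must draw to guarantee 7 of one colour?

In the worst case you take as many as possible of each colour without reaching 7: 6 + 6 + 6 + 6 + 6 + 6 + 3 = 39.
The next one must give 7 of some colour, so 39 + 1 = 40.

40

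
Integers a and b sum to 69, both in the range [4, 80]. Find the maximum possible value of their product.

1190

With a + b fixed, ab peaks when the two are closest together.
Taking a = 34 and b = 35 (both in [4, 80]) gives ab = 1190.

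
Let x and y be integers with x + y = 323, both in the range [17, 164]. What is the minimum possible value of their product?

Since x + y is fixed, pushing one of them to its bound minimizes the product.
The extreme feasible split is x = 159, y = 164, giving xy = 26076.

26076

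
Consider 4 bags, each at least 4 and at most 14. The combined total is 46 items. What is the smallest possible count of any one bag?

Minimizing one value means maximizing the remaining 3.
The other 3 contribute at most 3 × 14 = 42, leaving at least 46 − 42 = 4.
Since 4 ≥ 4, this is achievable: one at 4 and 3 at 14.

4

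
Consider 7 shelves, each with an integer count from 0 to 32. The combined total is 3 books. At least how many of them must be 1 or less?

6

If only k of them are at most 1, the other 7 − k are at least 2, so the total is at least (7 − k)·2 + k·0.
This is ≤ 3, so (7 − k)·2 + 0k ≤ 3, which gives k ≥ 6.
Exactly 6 works: 6 values at 0 and 1 at 2 total 2; raise one of the low values by 1 (still ≤ 1) to hit 3.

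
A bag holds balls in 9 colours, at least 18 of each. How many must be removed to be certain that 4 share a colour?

You could draw 3 of every colour without reaching 4 of any — 27 in all.
One more forces 4 of some colour, so 27 + 1 = 28.

28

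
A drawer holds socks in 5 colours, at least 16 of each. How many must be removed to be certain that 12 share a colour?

In the worst case you draw 11 of each of the 5 colours: 5 × 11 = 55.
One more forces 12 of some colour, so 55 + 1 = 56.

56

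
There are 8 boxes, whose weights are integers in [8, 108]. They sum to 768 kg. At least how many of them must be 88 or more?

If only k of them are at least 88, the other 8 − k are at most 87, so the total is at most k·108 + (8 − k)·87.
This must reach 768, so k·108 + (8 − k)·87 ≥ 768, giving k ≥ 4.
Exactly 4 works: 4 values at 108 and 4 at 87 total 780; lower one of the high values by 12 (still ≥ 88) to hit 768.

4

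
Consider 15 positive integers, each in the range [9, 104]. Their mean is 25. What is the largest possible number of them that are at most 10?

The total is 15 × 25 = 375.
Each value at 10 or below falls at least 104 − 10 = 94 short of the ceiling 104.
The ceiling total is 15 × 104 = 1560, and we need 375, so at most ⌊(1560 − 375)/94⌋ = 12 can be that low.
k = 12 is achieved by 12 values at 10 and 3 at 104, total 432; lower one of the 104's by 57 (still > 10) to reach 375.

12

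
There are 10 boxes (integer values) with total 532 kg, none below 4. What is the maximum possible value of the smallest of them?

The 10 values sum to 532, so their minimum is at most ⌊532/10⌋ = 53.
Achievable: 8 of them at 53 and 2 at 54 total 532.

53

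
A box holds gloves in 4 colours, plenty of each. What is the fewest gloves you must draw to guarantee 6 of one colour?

You could draw 5 of every colour without reaching 6 of any — 20 in all.
One more forces 6 of some colour, so 20 + 1 = 21.

21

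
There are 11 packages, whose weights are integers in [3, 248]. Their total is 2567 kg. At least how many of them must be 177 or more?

Suppose at most 11 − j of them reach 177; then j values are ≤ 176 and the rest ≤ 248.
The total is then ≤ 176·j + 248·(11 − j) = 2728 − 72j. For this to be ≥ 2567 we need j ≤ 2, so at least 11 − 2 = 9 must reach 177.
Exactly 9 works: 9 values at 248 and 2 at 176 total 2584; lower one of the high values by 17 (still ≥ 177) to hit 2567.

9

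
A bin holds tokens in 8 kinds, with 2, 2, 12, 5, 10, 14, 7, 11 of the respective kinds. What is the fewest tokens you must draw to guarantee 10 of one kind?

53

In the worst case you take as many as possible of each kind without reaching 10: 2 + 2 + 9 + 5 + 9 + 9 + 7 + 9 = 52.
The next one must give 10 of some kind, so 52 + 1 = 53.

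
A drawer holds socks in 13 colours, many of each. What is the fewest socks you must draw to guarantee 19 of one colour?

235

In the worst case you draw 18 of each of the 13 colours: 13 × 18 = 234.
One more forces 19 of some colour, so 234 + 1 = 235.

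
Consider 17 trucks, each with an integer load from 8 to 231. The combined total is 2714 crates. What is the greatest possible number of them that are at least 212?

Suppose k of them are at least 212. Those contribute at least 212 each and the other 17 − k at least 8 each.
So the total is at least 212k + 8(17 − k) = 136 + 204k. This must be ≤ 2714, giving k ≤ 12.
k = 12 is achieved by 12 values at 212 and 5 at 8, total 2584; add 130 to one value (staying below 212) to reach 2714.

12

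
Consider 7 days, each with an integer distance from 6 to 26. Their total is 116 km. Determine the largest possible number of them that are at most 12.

Suppose k of them are at most 12. Those contribute at most 12 each and the rest at most 26 each.
So the total is at most 12k + 26(7 − k) = 182 − 14k. This must still be ≥ 116, so k ≤ 4.
k = 4 is achieved by 4 values at 12 and 3 at 26, total 126; lower one of the 26's by 10 (still > 12) to reach 116.

4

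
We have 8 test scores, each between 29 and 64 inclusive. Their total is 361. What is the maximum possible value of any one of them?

Maximizing one value means minimizing the remaining 7.
The other 7 contribute at least 7 × 29 = 203, leaving at most 361 − 203 = 158.
But each score is capped at 64, so the maximum is 64.
Achievable: one at 64 and the other 7 totalling 297, which fits since 7 × 29 ≤ 297 ≤ 7 × 64.

64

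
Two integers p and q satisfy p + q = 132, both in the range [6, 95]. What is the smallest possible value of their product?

3515

For a fixed sum, pq is smallest when p and q are as far apart as possible.
At the endpoint p = 37, q = 132 − 37 = 95, so pq = 37 × 95 = 3515.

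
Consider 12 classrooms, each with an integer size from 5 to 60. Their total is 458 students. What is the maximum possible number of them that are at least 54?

8

With k values at 54 or above and the rest at least 5, the sum is at least 60 + 49k.
Since the sum is 458, we need 49k ≤ 398, i.e. k ≤ 8.
k = 8 is achieved by 8 values at 54 and 4 at 5, total 452; add 6 to one value (staying below 54) to reach 458.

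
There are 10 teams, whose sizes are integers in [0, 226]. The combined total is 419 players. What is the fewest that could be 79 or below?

5

Let j be the number exceeding 79. Then the total is ≥ 80·j + 0·(10 − j) = 0 + 80j.
So 80j ≤ 419 and j ≤ 5; hence at least 10 − 5 = 5 are ≤ 79.
Exactly 5 works: 5 values at 0 and 5 at 80 total 400; raise one of the low values by 19 (still ≤ 79) to hit 419.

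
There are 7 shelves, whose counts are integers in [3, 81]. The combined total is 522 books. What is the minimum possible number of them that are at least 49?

Suppose at most 7 − j of them reach 49; then j values are ≤ 48 and the rest ≤ 81.
The total is then ≤ 48·j + 81·(7 − j) = 567 − 33j. For this to be ≥ 522 we need j ≤ 1, so at least 7 − 1 = 6 must reach 49.
Exactly 6 works: 6 values at 81 and 1 at 48 total 534; lower one of the high values by 12 (still ≥ 49) to hit 522.

6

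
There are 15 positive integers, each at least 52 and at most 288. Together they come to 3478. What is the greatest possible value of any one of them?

288

Maximizing one value means minimizing the remaining 14.
The other 14 contribute at least 14 × 52 = 728, leaving at most 3478 − 728 = 2750.
But each integer is capped at 288, so the maximum is 288.
Achievable: one at 288 and the other 14 totalling 3190, which fits since 14 × 52 ≤ 3190 ≤ 14 × 288.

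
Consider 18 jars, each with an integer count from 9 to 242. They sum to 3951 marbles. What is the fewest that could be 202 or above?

9

Each value short of 202 is at most 201, costing at least 242 − 201 = 41 against the maximum total of 4356.
We can afford to lose at most 4356 − 3951 = 405, so at most ⌊405/41⌋ = 9 fall short, and at least 9 are ≥ 202.
Exactly 9 works: 9 values at 242 and 9 at 201 total 3987; lower one of the high values by 36 (still ≥ 202) to hit 3951.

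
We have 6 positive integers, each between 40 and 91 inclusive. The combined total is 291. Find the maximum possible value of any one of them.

91

Maximizing one value means minimizing the remaining 5.
The other 5 contribute at least 5 × 40 = 200, leaving at most 291 − 200 = 91.
Since 91 ≤ 91, this is achievable: one at 91 and 5 at 40.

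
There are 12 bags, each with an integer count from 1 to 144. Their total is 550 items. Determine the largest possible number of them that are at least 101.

With k values at 101 or above and the rest at least 1, the sum is at least 12 + 100k.
Since the sum is 550, we need 100k ≤ 538, i.e. k ≤ 5.
k = 5 is achieved by 5 values at 101 and 7 at 1, total 512; add 38 to one value (staying below 101) to reach 550.

5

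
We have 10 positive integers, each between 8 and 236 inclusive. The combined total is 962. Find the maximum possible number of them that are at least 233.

With k values at 233 or above and the rest at least 8, the sum is at least 80 + 225k.
Since the sum is 962, we need 225k ≤ 882, i.e. k ≤ 3.
k = 3 is achieved by 3 values at 233 and 7 at 8, total 755; add 207 to one value (staying below 233) to reach 962.

3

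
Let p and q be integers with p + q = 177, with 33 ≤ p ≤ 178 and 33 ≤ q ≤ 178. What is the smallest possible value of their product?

4752

Since p + q is fixed, pushing one of them to its bound minimizes the product.
At the endpoint p = 33, q = 177 − 33 = 144, so pq = 33 × 144 = 4752.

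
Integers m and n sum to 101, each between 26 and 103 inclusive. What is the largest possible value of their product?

2550

With m + n fixed, mn peaks when the two are closest together.
Taking m = 50 and n = 51 (both in [26, 103]) gives mn = 2550.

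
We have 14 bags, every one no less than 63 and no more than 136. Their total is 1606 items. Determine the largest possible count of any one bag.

Maximizing one value means minimizing the remaining 13.
The other 13 contribute at least 13 × 63 = 819, leaving at most 1606 − 819 = 787.
But each bag is capped at 136, so the maximum is 136.
Achievable: one at 136 and the other 13 totalling 1470, which fits since 13 × 63 ≤ 1470 ≤ 13 × 136.

136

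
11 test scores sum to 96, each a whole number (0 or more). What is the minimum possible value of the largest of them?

9

The 11 values sum to 96, so their maximum is at least ⌈96/11⌉ = 9.
Equality holds with 8 values of 9 and 3 values of 8.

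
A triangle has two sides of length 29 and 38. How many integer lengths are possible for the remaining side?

57

The triangle inequality gives |29 − 38| < c < 29 + 38, i.e. 9 < c < 67.
So c can be any integer from 10 to 66: 57 values.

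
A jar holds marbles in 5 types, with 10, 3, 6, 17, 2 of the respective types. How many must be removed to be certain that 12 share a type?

33

In the worst case you take as many as possible of each type without reaching 12: 10 + 3 + 6 + 11 + 2 = 32.
The next one must give 12 of some type, so 32 + 1 = 33.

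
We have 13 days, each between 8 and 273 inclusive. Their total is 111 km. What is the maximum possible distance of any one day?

15

To make one day as large as possible, make the other 12 as small as possible.
The other 12 contribute at least 12 × 8 = 96, leaving at most 111 − 96 = 15.
Since 15 ≤ 273, this is achievable: one at 15 and 12 at 8.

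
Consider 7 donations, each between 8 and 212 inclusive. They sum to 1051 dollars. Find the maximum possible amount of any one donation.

212

Maximizing one value means minimizing the remaining 6.
The other 6 contribute at least 6 × 8 = 48, leaving at most 1051 − 48 = 1003.
But each donation is capped at 212, so the maximum is 212.
Achievable: one at 212 and the other 6 totalling 839, which fits since 6 × 8 ≤ 839 ≤ 6 × 212.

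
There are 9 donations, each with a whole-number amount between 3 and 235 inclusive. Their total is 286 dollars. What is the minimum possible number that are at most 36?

2

Each value above 36 is at least 37, contributing at least 37 − 3 = 34 above the floor 3.
The sum exceeds the floor total 27 by 259, so at most ⌊259/34⌋ = 7 exceed 36, and at least 2 are ≤ 36.
Exactly 2 works: 2 values at 3 and 7 at 37 total 265; raise one of the low values by 21 (still ≤ 36) to hit 286.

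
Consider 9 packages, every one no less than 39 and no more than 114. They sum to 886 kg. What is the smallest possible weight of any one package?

39

To make one package as small as possible, make the other 8 as large as possible.
The other 8 can take up 8 × 114 = 912 ≥ 886 − 39, so one package can sit at its floor of 39.
Achievable: one at 39 and the other 8 totalling 847, which fits since 8 × 39 ≤ 847 ≤ 8 × 114.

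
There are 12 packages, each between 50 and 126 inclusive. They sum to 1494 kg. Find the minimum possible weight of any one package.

108

To make one package as small as possible, make the other 11 as large as possible.
The other 11 contribute at most 11 × 126 = 1386, leaving at least 1494 − 1386 = 108.
Since 108 ≥ 50, this is achievable: one at 108 and 11 at 126.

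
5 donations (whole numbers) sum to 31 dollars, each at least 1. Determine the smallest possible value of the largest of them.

7

Some value must be at least ⌈31/5⌉ = 7, since 5 × 6 = 30 < 31.
Equality holds with 1 value of 7 and 4 values of 6.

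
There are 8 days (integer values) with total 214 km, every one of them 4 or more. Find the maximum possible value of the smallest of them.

26

The 8 values sum to 214, so their minimum is at most ⌊214/8⌋ = 26.
Taking 2 copies of 26 and 6 copies of 27 gives exactly 214, so 26 is attained.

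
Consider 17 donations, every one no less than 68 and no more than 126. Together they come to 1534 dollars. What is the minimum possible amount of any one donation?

68

Minimizing one value means maximizing the remaining 16.
The other 16 can take up 16 × 126 = 2016 ≥ 1534 − 68, so one donation can sit at its floor of 68.
Achievable: one at 68 and the other 16 totalling 1466, which fits since 16 × 68 ≤ 1466 ≤ 16 × 126.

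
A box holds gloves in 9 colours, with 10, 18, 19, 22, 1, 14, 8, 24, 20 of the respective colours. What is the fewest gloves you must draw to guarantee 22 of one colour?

133

In the worst case you take as many as possible of each colour without reaching 22: 10 + 18 + 19 + 21 + 1 + 14 + 8 + 21 + 20 = 132.
The next one must give 22 of some colour, so 132 + 1 = 133.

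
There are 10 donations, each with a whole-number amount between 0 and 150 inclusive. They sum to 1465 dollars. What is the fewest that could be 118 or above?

If only k of them are at least 118, the other 10 − k are at most 117, so the total is at most k·150 + (10 − k)·117.
This must reach 1465, so k·150 + (10 − k)·117 ≥ 1465, giving k ≥ 9.
Exactly 9 works: 9 values at 150 and 1 at 117 total 1467; lower one of the high values by 2 (still ≥ 118) to hit 1465.

9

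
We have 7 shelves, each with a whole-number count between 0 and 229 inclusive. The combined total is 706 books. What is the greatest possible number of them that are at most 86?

6

Each value at 86 or below falls at least 229 − 86 = 143 short of the ceiling 229.
The ceiling total is 7 × 229 = 1603, and we need 706, so at most ⌊(1603 − 706)/143⌋ = 6 can be that low.
k = 6 is achieved by 6 values at 86 and 1 at 229, total 745; lower one of the 229's by 39 (still > 86) to reach 706.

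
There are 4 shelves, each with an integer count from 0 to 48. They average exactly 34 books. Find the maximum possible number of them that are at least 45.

3

The total is 4 × 34 = 136.
Suppose k of them are at least 45. Those contribute at least 45 each and the other 4 − k at least 0 each.
So the total is at least 45k + 0(4 − k) = 0 + 45k. This must be ≤ 136, giving k ≤ 3.
k = 3 is achieved by 3 values at 45 and 1 at 0, total 135; add 1 to one value (staying below 45) to reach 136.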